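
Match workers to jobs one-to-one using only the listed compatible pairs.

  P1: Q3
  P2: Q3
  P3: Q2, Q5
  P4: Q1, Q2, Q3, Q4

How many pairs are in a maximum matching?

3

Unit-capacity flow: source→left, listed edges, right→sink; max matching = max flow.
Augmenting path P1→Q3 (+1); matched 1.
Augmenting path P3→Q2 (+1); matched 2.
Augmenting path P4→Q1 (+1); matched 3.
No augmenting path remains; maximum matching = 3.
König certificate: {P3, P4, Q3} is a vertex cover of size 3 (every listed pair touches it), so no matching can be larger.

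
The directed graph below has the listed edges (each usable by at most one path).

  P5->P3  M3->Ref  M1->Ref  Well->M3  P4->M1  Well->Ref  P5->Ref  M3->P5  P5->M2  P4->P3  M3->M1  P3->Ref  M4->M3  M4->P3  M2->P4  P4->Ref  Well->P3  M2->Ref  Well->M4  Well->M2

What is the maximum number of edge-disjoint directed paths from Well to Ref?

Assign every edge capacity 1; by Menger, the answer equals the max flow.
Path Well→Ref (+1); total 1.
Path Well→M3→Ref (+1); total 2.
Path Well→M2→Ref (+1); total 3.
Path Well→P3→Ref (+1); total 4.
Path Well→M4→M3→M1→Ref (+1); total 5.
No residual Well→Ref path; max flow = 5.
Certifying cut of size 5: {Well→M2, Well→M3, Well→M4, Well→P3, Well→Ref}.

5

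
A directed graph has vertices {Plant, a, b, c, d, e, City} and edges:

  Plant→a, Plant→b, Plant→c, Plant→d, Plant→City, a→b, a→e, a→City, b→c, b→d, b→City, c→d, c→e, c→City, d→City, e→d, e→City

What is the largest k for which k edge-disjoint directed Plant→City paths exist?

Assign every edge capacity 1; by Menger, the answer equals the max flow.
Path Plant→City (+1); total 1.
Path Plant→a→City (+1); total 2.
Path Plant→b→City (+1); total 3.
Path Plant→c→City (+1); total 4.
Path Plant→d→City (+1); total 5.
No residual Plant→City path; max flow = 5.
Certifying cut of size 5: {Plant→City, Plant→a, Plant→b, Plant→c, Plant→d}.

5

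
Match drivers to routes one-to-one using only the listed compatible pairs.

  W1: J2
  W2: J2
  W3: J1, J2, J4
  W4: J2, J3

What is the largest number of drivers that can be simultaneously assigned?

Unit-capacity flow: source→left, listed edges, right→sink; max matching = max flow.
Augmenting path W1→J2 (+1); matched 1.
Augmenting path W3→J1 (+1); matched 2.
Augmenting path W4→J3 (+1); matched 3.
No augmenting path remains; maximum matching = 3.
König certificate: {W3, W4, J2} is a vertex cover of size 3 (every listed pair touches it), so no matching can be larger.

3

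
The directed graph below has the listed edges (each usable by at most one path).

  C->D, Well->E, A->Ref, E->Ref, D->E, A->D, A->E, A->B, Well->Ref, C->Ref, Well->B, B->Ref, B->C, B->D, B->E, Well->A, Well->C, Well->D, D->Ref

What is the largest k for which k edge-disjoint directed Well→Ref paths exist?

Assign every edge capacity 1; by Menger, the answer equals the max flow.
Path Well→Ref (+1); total 1.
Path Well→A→Ref (+1); total 2.
Path Well→B→Ref (+1); total 3.
Path Well→C→Ref (+1); total 4.
Path Well→D→Ref (+1); total 5.
Path Well→E→Ref (+1); total 6.
No residual Well→Ref path; max flow = 6.
Certifying cut of size 6: {Well→A, Well→B, Well→C, Well→D, Well→E, Well→Ref}.

6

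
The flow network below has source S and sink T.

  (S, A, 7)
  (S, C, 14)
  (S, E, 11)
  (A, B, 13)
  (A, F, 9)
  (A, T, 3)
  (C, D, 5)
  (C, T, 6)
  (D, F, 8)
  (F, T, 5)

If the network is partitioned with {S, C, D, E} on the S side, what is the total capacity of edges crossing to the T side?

21

Edges leaving {S, C, D, E}: S→A (7), C→T (6), D→F (8).
Cut capacity = 7 + 6 + 8 = 21.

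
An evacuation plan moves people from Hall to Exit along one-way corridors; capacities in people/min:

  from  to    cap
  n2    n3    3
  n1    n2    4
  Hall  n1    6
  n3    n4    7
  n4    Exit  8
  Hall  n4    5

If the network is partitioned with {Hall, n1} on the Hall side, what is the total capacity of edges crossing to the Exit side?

Edges leaving {Hall, n1}: Hall→n4 (5), n1→n2 (4).
Cut capacity = 5 + 4 = 9.

9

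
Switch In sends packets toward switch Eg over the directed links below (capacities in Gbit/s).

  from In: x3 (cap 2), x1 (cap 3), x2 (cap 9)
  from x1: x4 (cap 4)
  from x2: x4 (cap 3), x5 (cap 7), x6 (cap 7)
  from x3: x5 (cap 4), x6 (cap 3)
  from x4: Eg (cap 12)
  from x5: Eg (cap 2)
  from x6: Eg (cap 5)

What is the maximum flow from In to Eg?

Augment In→x1→x4→Eg: bottleneck 3, flow now 3.
Augment In→x2→x4→Eg: bottleneck 3, flow now 6.
Augment In→x2→x5→Eg: bottleneck 2, flow now 8.
Augment In→x2→x6→Eg: bottleneck 4, flow now 12.
Augment In→x3→x6→Eg: bottleneck 1, flow now 13.
No augmenting path remains; maximum flow = 13.
In the residual graph, reachable from In: {In, x2, x3, x5, x6}.
Min-cut edges: In→x1 (3), x2→x4 (3), x5→Eg (2), x6→Eg (5); capacity 3 + 3 + 2 + 5 = 13.
This cut is saturated, so no flow can exceed 13.

13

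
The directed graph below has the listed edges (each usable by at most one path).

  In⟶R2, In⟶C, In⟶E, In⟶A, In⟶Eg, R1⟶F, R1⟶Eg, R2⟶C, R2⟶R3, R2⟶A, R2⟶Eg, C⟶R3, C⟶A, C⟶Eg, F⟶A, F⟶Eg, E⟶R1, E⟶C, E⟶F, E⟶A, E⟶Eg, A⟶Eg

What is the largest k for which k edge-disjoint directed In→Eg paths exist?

Assign every edge capacity 1; by Menger, the answer equals the max flow.
Path In→Eg (+1); total 1.
Path In→R2→Eg (+1); total 2.
Path In→C→Eg (+1); total 3.
Path In→E→Eg (+1); total 4.
Path In→A→Eg (+1); total 5.
No residual In→Eg path; max flow = 5.
Certifying cut of size 5: {In→A, In→C, In→E, In→Eg, In→R2}.

5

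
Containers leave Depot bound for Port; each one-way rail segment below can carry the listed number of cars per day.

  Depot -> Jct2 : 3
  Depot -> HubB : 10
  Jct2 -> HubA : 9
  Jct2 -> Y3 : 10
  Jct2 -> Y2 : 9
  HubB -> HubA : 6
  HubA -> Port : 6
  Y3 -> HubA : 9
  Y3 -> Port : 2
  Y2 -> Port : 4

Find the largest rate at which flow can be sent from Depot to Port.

9

Augment Depot→Jct2→HubA→Port: bottleneck 3, flow now 3.
Augment Depot→HubB→HubA→Port: bottleneck 3, flow now 6.
Augment Depot→HubB→HubA→Jct2→Y3→Port: bottleneck 2, flow now 8. (uses reverse residual edge)
Augment Depot→HubB→HubA→Jct2→Y2→Port: bottleneck 1, flow now 9. (uses reverse residual edge)
No augmenting path remains; maximum flow = 9.
In the residual graph, reachable from Depot: {Depot, HubB}.
Min-cut edges: Depot→Jct2 (3), HubB→HubA (6); capacity 3 + 6 = 9.
This cut is saturated, so no flow can exceed 9.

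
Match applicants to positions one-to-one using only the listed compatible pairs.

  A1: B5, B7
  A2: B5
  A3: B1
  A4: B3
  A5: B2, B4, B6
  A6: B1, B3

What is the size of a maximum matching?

Unit-capacity flow: source→left, listed edges, right→sink; max matching = max flow.
Augmenting path A1→B5 (+1); matched 1.
Augmenting path A3→B1 (+1); matched 2.
Augmenting path A4→B3 (+1); matched 3.
Augmenting path A5→B2 (+1); matched 4.
Augmenting path A2→B5→A1→B7 (+1); matched 5.
No augmenting path remains; maximum matching = 5.
König certificate: {A1, A2, A5, B1, B3} is a vertex cover of size 5 (every listed pair touches it), so no matching can be larger.

5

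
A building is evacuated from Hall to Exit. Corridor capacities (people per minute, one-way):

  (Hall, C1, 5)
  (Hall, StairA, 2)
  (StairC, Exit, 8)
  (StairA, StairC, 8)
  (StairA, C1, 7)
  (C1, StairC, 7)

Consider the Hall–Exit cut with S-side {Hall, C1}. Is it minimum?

No — its capacity is 9, but the minimum cut has capacity 7.

Given cut capacity: 2 + 7 = 9.
Augment Hall→StairA→StairC→Exit: bottleneck 2, flow now 2.
Augment Hall→C1→StairC→Exit: bottleneck 5, flow now 7.
No augmenting path remains; maximum flow = 7.
In the residual graph, reachable from Hall: {Hall}.
Min-cut edges: Hall→StairA (2), Hall→C1 (5); capacity 2 + 5 = 7.
Cut capacity 9 exceeds the max flow 7, so it is not minimum.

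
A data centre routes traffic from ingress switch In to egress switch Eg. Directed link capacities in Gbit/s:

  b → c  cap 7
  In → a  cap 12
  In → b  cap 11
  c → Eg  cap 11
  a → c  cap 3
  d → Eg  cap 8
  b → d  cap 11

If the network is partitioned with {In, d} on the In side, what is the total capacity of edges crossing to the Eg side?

31

Edges leaving {In, d}: In→a (12), In→b (11), d→Eg (8).
Cut capacity = 12 + 11 + 8 = 31.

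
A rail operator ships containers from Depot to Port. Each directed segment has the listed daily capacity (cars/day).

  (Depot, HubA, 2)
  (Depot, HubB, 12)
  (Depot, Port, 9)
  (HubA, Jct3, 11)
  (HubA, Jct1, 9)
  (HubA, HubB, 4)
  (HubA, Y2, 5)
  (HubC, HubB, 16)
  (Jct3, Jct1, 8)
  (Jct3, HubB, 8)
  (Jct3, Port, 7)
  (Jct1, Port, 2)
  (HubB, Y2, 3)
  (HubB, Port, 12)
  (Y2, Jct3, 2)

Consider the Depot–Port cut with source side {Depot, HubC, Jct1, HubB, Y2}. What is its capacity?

Edges leaving {Depot, HubC, Jct1, HubB, Y2}: Depot→HubA (2), Depot→Port (9), Jct1→Port (2), HubB→Port (12), Y2→Jct3 (2).
Cut capacity = 2 + 9 + 2 + 12 + 2 = 27.

27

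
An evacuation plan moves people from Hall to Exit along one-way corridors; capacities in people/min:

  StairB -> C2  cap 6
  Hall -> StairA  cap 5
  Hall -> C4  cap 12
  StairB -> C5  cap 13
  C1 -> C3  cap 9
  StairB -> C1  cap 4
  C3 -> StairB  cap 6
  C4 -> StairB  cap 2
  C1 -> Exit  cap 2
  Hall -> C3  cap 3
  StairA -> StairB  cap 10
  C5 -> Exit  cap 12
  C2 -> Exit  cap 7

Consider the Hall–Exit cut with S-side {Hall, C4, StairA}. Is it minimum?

No — its capacity is 15, but the minimum cut has capacity 10.

Given cut capacity: 3 + 2 + 10 = 15.
Augment Hall→C3→StairB→C1→Exit: bottleneck 2, flow now 2.
Augment Hall→C3→StairB→C2→Exit: bottleneck 1, flow now 3.
Augment Hall→C4→StairB→C2→Exit: bottleneck 2, flow now 5.
Augment Hall→StairA→StairB→C2→Exit: bottleneck 3, flow now 8.
Augment Hall→StairA→StairB→C5→Exit: bottleneck 2, flow now 10.
No augmenting path remains; maximum flow = 10.
In the residual graph, reachable from Hall: {Hall, C4}.
Min-cut edges: Hall→C3 (3), Hall→StairA (5), C4→StairB (2); capacity 3 + 5 + 2 = 10.
Cut capacity 15 exceeds the max flow 10, so it is not minimum.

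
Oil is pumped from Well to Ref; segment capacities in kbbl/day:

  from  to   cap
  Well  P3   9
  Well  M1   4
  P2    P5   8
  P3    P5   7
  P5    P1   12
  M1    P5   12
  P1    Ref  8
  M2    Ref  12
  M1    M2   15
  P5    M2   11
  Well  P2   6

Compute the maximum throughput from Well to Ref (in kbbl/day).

17

Augment Well→M1→M2→Ref: bottleneck 4, flow now 4.
Augment Well→P3→P5→P1→Ref: bottleneck 7, flow now 11.
Augment Well→P2→P5→P1→Ref: bottleneck 1, flow now 12.
Augment Well→P2→P5→M2→Ref: bottleneck 5, flow now 17.
No augmenting path remains; maximum flow = 17.
In the residual graph, reachable from Well: {Well, P3}.
Min-cut edges: Well→M1 (4), Well→P2 (6), P3→P5 (7); capacity 4 + 6 + 7 = 17.
This cut is saturated, so no flow can exceed 17.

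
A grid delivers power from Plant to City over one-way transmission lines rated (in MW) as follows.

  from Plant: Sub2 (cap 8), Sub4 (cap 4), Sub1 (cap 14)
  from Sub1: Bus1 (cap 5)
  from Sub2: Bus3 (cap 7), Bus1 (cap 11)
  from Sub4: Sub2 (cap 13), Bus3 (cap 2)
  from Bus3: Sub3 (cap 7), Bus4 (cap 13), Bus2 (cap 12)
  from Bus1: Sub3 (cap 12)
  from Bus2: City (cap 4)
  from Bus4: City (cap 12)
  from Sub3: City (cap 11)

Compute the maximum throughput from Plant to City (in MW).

17

Augment Plant→Sub1→Bus1→Sub3→City: bottleneck 5, flow now 5.
Augment Plant→Sub2→Bus3→Bus2→City: bottleneck 4, flow now 9.
Augment Plant→Sub2→Bus3→Bus4→City: bottleneck 3, flow now 12.
Augment Plant→Sub2→Bus1→Sub3→City: bottleneck 1, flow now 13.
Augment Plant→Sub4→Bus3→Bus4→City: bottleneck 2, flow now 15.
Augment Plant→Sub4→Sub2→Bus1→Sub3→City: bottleneck 2, flow now 17.
No augmenting path remains; maximum flow = 17.
In the residual graph, reachable from Plant: {Plant, Sub1}.
Min-cut edges: Plant→Sub2 (8), Plant→Sub4 (4), Sub1→Bus1 (5); capacity 8 + 4 + 5 = 17.
This cut is saturated, so no flow can exceed 17.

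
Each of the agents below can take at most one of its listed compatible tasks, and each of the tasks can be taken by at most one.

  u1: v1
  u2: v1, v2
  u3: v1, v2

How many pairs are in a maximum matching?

2

Unit-capacity flow: source→left, listed edges, right→sink; max matching = max flow.
Augmenting path u1→v1 (+1); matched 1.
Augmenting path u2→v2 (+1); matched 2.
No augmenting path remains; maximum matching = 2.
König certificate: {v1, v2} is a vertex cover of size 2 (every listed pair touches it), so no matching can be larger.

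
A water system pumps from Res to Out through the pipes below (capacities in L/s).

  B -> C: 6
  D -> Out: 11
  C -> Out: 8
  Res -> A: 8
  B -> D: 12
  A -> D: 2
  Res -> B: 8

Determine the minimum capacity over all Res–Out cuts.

Augment Res→A→D→Out: bottleneck 2, flow now 2.
Augment Res→B→C→Out: bottleneck 6, flow now 8.
Augment Res→B→D→Out: bottleneck 2, flow now 10.
No augmenting path remains; maximum flow = 10.
By max-flow min-cut, the minimum cut capacity equals the max flow.
In the residual graph, reachable from Res: {Res, A}.
Min-cut edges: Res→B (8), A→D (2); capacity 8 + 2 = 10.

10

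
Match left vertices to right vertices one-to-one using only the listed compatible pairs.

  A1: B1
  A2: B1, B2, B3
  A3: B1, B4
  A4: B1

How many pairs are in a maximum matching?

3

Unit-capacity flow: source→left, listed edges, right→sink; max matching = max flow.
Augmenting path A1→B1 (+1); matched 1.
Augmenting path A2→B2 (+1); matched 2.
Augmenting path A3→B4 (+1); matched 3.
No augmenting path remains; maximum matching = 3.
König certificate: {A2, A3, B1} is a vertex cover of size 3 (every listed pair touches it), so no matching can be larger.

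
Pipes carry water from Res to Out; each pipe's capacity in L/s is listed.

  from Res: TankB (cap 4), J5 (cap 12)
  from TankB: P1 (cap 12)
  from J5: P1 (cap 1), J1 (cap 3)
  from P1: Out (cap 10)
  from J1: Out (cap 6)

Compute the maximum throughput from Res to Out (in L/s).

8

Augment Res→TankB→P1→Out: bottleneck 4, flow now 4.
Augment Res→J5→P1→Out: bottleneck 1, flow now 5.
Augment Res→J5→J1→Out: bottleneck 3, flow now 8.
No augmenting path remains; maximum flow = 8.
In the residual graph, reachable from Res: {Res, J5}.
Min-cut edges: Res→TankB (4), J5→P1 (1), J5→J1 (3); capacity 4 + 1 + 3 = 8.
This cut is saturated, so no flow can exceed 8.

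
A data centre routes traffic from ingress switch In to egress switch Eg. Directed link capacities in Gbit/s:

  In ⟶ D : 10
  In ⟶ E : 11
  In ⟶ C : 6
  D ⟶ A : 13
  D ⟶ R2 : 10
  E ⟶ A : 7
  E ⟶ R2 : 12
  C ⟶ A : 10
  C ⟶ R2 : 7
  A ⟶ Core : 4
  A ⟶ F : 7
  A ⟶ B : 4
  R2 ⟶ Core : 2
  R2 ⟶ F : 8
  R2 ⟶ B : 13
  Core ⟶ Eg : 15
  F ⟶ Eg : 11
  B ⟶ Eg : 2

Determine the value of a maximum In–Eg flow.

Augment In→D→A→Core→Eg: bottleneck 4, flow now 4.
Augment In→D→A→F→Eg: bottleneck 6, flow now 10.
Augment In→E→A→F→Eg: bottleneck 1, flow now 11.
Augment In→E→A→B→Eg: bottleneck 2, flow now 13.
Augment In→E→R2→Core→Eg: bottleneck 2, flow now 15.
Augment In→E→R2→F→Eg: bottleneck 4, flow now 19.
No augmenting path remains; maximum flow = 19.
In the residual graph, reachable from In: {In, D, E, C, A, R2, F, B}.
Min-cut edges: A→Core (4), R2→Core (2), F→Eg (11), B→Eg (2); capacity 4 + 2 + 11 + 2 = 19.
This cut is saturated, so no flow can exceed 19.

19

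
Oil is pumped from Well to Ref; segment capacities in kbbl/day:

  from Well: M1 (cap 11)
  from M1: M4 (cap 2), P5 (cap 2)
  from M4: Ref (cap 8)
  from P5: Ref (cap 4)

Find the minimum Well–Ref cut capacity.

4

Augment Well→M1→M4→Ref: bottleneck 2, flow now 2.
Augment Well→M1→P5→Ref: bottleneck 2, flow now 4.
No augmenting path remains; maximum flow = 4.
By max-flow min-cut, the minimum cut capacity equals the max flow.
In the residual graph, reachable from Well: {Well, M1}.
Min-cut edges: M1→M4 (2), M1→P5 (2); capacity 2 + 2 = 4.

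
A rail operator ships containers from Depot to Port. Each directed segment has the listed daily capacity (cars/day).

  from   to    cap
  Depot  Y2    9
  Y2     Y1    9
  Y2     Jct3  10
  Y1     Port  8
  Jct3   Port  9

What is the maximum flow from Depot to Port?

9

Augment Depot→Y2→Y1→Port: bottleneck 8, flow now 8.
Augment Depot→Y2→Jct3→Port: bottleneck 1, flow now 9.
No augmenting path remains; maximum flow = 9.
In the residual graph, reachable from Depot: {Depot}.
Min-cut edges: Depot→Y2 (9); capacity 9 = 9.
This cut is saturated, so no flow can exceed 9.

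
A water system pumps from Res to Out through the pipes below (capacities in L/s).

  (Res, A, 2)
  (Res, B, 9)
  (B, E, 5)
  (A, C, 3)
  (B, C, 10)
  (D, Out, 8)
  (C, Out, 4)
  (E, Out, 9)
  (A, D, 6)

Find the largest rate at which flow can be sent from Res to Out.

Augment Res→A→C→Out: bottleneck 2, flow now 2.
Augment Res→B→C→Out: bottleneck 2, flow now 4.
Augment Res→B→E→Out: bottleneck 5, flow now 9.
Augment Res→B→C→A→D→Out: bottleneck 2, flow now 11. (uses reverse residual edge)
No augmenting path remains; maximum flow = 11.
In the residual graph, reachable from Res: {Res}.
Min-cut edges: Res→A (2), Res→B (9); capacity 2 + 9 = 11.
This cut is saturated, so no flow can exceed 11.

11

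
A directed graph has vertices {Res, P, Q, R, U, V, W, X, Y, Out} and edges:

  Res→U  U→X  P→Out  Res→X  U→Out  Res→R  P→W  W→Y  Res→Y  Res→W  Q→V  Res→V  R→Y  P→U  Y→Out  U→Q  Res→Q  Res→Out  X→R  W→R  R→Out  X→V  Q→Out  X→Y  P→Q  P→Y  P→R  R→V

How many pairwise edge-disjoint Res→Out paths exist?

Assign every edge capacity 1; by Menger, the answer equals the max flow.
Path Res→Out (+1); total 1.
Path Res→Q→Out (+1); total 2.
Path Res→R→Out (+1); total 3.
Path Res→U→Out (+1); total 4.
Path Res→Y→Out (+1); total 5.
No residual Res→Out path; max flow = 5.
Certifying cut of size 5: {R→Out, Res→Out, Res→Q, Res→U, Y→Out}.

5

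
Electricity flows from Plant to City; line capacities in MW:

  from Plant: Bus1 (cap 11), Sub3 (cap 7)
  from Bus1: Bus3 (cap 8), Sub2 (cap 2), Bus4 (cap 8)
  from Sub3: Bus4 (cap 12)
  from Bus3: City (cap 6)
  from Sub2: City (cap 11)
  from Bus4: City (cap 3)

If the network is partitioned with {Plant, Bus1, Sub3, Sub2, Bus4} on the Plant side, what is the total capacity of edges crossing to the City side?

22

Edges leaving {Plant, Bus1, Sub3, Sub2, Bus4}: Bus1→Bus3 (8), Sub2→City (11), Bus4→City (3).
Cut capacity = 8 + 11 + 3 = 22.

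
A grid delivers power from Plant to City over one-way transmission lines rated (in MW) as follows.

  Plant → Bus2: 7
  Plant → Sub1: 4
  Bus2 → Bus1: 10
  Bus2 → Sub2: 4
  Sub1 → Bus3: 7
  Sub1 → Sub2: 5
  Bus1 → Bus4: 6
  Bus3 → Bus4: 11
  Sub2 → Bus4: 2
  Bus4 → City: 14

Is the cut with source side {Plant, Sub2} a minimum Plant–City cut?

No — its capacity is 13, but the minimum cut has capacity 11.

Given cut capacity: 7 + 4 + 2 = 13.
Augment Plant→Bus2→Bus1→Bus4→City: bottleneck 6, flow now 6.
Augment Plant→Bus2→Sub2→Bus4→City: bottleneck 1, flow now 7.
Augment Plant→Sub1→Bus3→Bus4→City: bottleneck 4, flow now 11.
No augmenting path remains; maximum flow = 11.
In the residual graph, reachable from Plant: {Plant}.
Min-cut edges: Plant→Bus2 (7), Plant→Sub1 (4); capacity 7 + 4 = 11.
Cut capacity 13 exceeds the max flow 11, so it is not minimum.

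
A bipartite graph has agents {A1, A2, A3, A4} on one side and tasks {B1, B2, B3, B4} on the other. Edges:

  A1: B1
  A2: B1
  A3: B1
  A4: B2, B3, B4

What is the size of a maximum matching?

2

Unit-capacity flow: source→left, listed edges, right→sink; max matching = max flow.
Augmenting path A1→B1 (+1); matched 1.
Augmenting path A4→B2 (+1); matched 2.
No augmenting path remains; maximum matching = 2.
König certificate: {A4, B1} is a vertex cover of size 2 (every listed pair touches it), so no matching can be larger.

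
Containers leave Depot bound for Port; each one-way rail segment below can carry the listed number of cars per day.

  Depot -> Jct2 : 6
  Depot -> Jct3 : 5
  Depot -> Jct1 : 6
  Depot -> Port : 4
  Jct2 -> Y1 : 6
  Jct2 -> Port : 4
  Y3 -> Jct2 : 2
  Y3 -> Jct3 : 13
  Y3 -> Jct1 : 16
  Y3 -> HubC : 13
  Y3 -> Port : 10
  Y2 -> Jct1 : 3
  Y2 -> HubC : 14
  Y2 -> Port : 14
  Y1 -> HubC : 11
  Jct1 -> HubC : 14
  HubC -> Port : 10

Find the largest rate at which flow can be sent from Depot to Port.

16

Augment Depot→Port: bottleneck 4, flow now 4.
Augment Depot→Jct2→Port: bottleneck 4, flow now 8.
Augment Depot→Jct1→HubC→Port: bottleneck 6, flow now 14.
Augment Depot→Jct2→Y1→HubC→Port: bottleneck 2, flow now 16.
No augmenting path remains; maximum flow = 16.
In the residual graph, reachable from Depot: {Depot, Jct3}.
Min-cut edges: Depot→Jct2 (6), Depot→Jct1 (6), Depot→Port (4); capacity 6 + 6 + 4 = 16.
This cut is saturated, so no flow can exceed 16.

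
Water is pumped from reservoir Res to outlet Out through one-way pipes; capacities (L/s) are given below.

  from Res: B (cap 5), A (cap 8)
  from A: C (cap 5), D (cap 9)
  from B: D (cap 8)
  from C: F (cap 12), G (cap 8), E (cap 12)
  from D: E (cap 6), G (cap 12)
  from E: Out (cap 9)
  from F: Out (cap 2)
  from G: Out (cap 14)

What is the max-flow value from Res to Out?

13

Augment Res→A→C→E→Out: bottleneck 5, flow now 5.
Augment Res→A→D→E→Out: bottleneck 3, flow now 8.
Augment Res→B→D→E→Out: bottleneck 1, flow now 9.
Augment Res→B→D→G→Out: bottleneck 4, flow now 13.
No augmenting path remains; maximum flow = 13.
In the residual graph, reachable from Res: {Res}.
Min-cut edges: Res→A (8), Res→B (5); capacity 8 + 5 = 13.
This cut is saturated, so no flow can exceed 13.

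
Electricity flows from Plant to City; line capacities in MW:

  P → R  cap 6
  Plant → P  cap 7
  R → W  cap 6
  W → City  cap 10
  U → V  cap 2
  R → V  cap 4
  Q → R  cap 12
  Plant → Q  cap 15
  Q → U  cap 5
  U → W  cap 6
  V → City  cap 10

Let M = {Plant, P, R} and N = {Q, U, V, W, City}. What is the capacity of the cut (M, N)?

25

Edges leaving {Plant, P, R}: Plant→Q (15), R→V (4), R→W (6).
Cut capacity = 15 + 4 + 6 = 25.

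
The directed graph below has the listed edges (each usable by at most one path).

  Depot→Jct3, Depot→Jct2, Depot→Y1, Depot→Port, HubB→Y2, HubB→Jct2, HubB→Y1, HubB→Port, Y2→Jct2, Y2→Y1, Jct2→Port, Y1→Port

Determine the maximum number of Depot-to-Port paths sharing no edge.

Assign every edge capacity 1; by Menger, the answer equals the max flow.
Path Depot→Port (+1); total 1.
Path Depot→Jct2→Port (+1); total 2.
Path Depot→Y1→Port (+1); total 3.
No residual Depot→Port path; max flow = 3.
Certifying cut of size 3: {Depot→Jct2, Depot→Port, Depot→Y1}.

3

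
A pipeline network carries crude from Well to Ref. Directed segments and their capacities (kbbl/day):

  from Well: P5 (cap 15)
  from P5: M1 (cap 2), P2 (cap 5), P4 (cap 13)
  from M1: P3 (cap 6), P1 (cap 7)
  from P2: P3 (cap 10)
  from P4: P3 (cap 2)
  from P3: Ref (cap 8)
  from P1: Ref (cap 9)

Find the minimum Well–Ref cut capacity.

9

Augment Well→P5→M1→P3→Ref: bottleneck 2, flow now 2.
Augment Well→P5→P2→P3→Ref: bottleneck 5, flow now 7.
Augment Well→P5→P4→P3→Ref: bottleneck 1, flow now 8.
Augment Well→P5→P4→P3→M1→P1→Ref: bottleneck 1, flow now 9. (uses reverse residual edge)
No augmenting path remains; maximum flow = 9.
By max-flow min-cut, the minimum cut capacity equals the max flow.
In the residual graph, reachable from Well: {Well, P5, P4}.
Min-cut edges: P5→M1 (2), P5→P2 (5), P4→P3 (2); capacity 2 + 5 + 2 = 9.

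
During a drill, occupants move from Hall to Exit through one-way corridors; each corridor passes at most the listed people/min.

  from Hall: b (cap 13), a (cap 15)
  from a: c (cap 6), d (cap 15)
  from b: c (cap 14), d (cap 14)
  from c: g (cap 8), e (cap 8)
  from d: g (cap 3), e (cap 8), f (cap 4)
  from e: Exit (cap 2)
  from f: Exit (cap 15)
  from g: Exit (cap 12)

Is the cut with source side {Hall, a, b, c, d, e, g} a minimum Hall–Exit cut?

Given cut capacity: 4 + 2 + 12 = 18.
Augment Hall→a→c→e→Exit: bottleneck 2, flow now 2.
Augment Hall→a→c→g→Exit: bottleneck 4, flow now 6.
Augment Hall→a→d→f→Exit: bottleneck 4, flow now 10.
Augment Hall→a→d→g→Exit: bottleneck 3, flow now 13.
Augment Hall→b→c→g→Exit: bottleneck 4, flow now 17.
No augmenting path remains; maximum flow = 17.
In the residual graph, reachable from Hall: {Hall, a, b, c, d, e}.
Min-cut edges: c→g (8), d→f (4), d→g (3), e→Exit (2); capacity 8 + 4 + 3 + 2 = 17.
Cut capacity 18 exceeds the max flow 17, so it is not minimum.

No — its capacity is 18, but the minimum cut has capacity 17.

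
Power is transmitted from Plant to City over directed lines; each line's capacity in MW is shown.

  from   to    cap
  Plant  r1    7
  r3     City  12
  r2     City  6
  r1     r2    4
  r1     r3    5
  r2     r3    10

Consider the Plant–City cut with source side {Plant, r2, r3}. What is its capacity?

25

Edges leaving {Plant, r2, r3}: Plant→r1 (7), r2→City (6), r3→City (12).
Cut capacity = 7 + 6 + 12 = 25.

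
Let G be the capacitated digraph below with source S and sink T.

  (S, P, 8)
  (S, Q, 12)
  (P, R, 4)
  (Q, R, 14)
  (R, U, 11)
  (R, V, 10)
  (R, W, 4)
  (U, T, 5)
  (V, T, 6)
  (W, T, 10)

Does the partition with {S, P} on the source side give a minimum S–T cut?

Given cut capacity: 12 + 4 = 16.
Augment S→P→R→U→T: bottleneck 4, flow now 4.
Augment S→Q→R→U→T: bottleneck 1, flow now 5.
Augment S→Q→R→V→T: bottleneck 6, flow now 11.
Augment S→Q→R→W→T: bottleneck 4, flow now 15.
No augmenting path remains; maximum flow = 15.
In the residual graph, reachable from S: {S, P, Q, R, U, V}.
Min-cut edges: R→W (4), U→T (5), V→T (6); capacity 4 + 5 + 6 = 15.
Cut capacity 16 exceeds the max flow 15, so it is not minimum.

No — its capacity is 16, but the minimum cut has capacity 15.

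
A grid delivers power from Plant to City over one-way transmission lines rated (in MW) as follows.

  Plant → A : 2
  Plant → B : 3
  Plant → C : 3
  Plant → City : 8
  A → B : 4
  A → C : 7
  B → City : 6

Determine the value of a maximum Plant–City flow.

Augment Plant→City: bottleneck 8, flow now 8.
Augment Plant→B→City: bottleneck 3, flow now 11.
Augment Plant→A→B→City: bottleneck 2, flow now 13.
No augmenting path remains; maximum flow = 13.
In the residual graph, reachable from Plant: {Plant, C}.
Min-cut edges: Plant→A (2), Plant→B (3), Plant→City (8); capacity 2 + 3 + 8 = 13.
This cut is saturated, so no flow can exceed 13.

13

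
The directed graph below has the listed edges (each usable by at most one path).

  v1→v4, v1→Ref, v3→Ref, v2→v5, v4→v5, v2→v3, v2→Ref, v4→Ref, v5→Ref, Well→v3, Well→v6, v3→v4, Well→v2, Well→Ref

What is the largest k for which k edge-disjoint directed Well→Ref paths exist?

3

Assign every edge capacity 1; by Menger, the answer equals the max flow.
Path Well→Ref (+1); total 1.
Path Well→v2→Ref (+1); total 2.
Path Well→v3→Ref (+1); total 3.
No residual Well→Ref path; max flow = 3.
Certifying cut of size 3: {Well→Ref, Well→v2, Well→v3}.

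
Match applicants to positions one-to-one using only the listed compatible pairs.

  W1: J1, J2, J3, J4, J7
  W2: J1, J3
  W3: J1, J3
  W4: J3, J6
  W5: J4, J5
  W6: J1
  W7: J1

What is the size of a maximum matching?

Unit-capacity flow: source→left, listed edges, right→sink; max matching = max flow.
Augmenting path W1→J1 (+1); matched 1.
Augmenting path W2→J3 (+1); matched 2.
Augmenting path W4→J6 (+1); matched 3.
Augmenting path W5→J4 (+1); matched 4.
Augmenting path W3→J1→W1→J2 (+1); matched 5.
No augmenting path remains; maximum matching = 5.
König certificate: {W1, W4, W5, J1, J3} is a vertex cover of size 5 (every listed pair touches it), so no matching can be larger.

5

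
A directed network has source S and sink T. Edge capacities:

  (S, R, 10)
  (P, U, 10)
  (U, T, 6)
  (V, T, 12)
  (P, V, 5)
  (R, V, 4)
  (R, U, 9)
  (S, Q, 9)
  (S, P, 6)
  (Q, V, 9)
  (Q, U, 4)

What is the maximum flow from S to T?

Augment S→P→U→T: bottleneck 6, flow now 6.
Augment S→Q→V→T: bottleneck 9, flow now 15.
Augment S→R→V→T: bottleneck 3, flow now 18.
No augmenting path remains; maximum flow = 18.
In the residual graph, reachable from S: {S, P, Q, R, U, V}.
Min-cut edges: U→T (6), V→T (12); capacity 6 + 12 = 18.
This cut is saturated, so no flow can exceed 18.

18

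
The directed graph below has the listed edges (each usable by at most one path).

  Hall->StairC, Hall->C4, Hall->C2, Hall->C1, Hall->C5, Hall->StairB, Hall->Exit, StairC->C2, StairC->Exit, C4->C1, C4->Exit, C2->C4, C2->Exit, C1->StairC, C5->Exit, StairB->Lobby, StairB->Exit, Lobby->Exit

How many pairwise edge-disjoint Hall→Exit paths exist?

Assign every edge capacity 1; by Menger, the answer equals the max flow.
Path Hall→Exit (+1); total 1.
Path Hall→StairC→Exit (+1); total 2.
Path Hall→C4→Exit (+1); total 3.
Path Hall→C2→Exit (+1); total 4.
Path Hall→C5→Exit (+1); total 5.
Path Hall→StairB→Exit (+1); total 6.
No residual Hall→Exit path; max flow = 6.
Certifying cut of size 6: {C2→Exit, C4→Exit, Hall→C5, Hall→Exit, Hall→StairB, StairC→Exit}.

6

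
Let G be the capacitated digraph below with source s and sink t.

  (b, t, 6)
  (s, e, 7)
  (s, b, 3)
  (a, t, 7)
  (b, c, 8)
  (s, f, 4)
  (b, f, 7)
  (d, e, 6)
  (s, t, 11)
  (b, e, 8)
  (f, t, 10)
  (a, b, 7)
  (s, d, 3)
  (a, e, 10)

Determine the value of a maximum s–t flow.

Augment s→t: bottleneck 11, flow now 11.
Augment s→b→t: bottleneck 3, flow now 14.
Augment s→f→t: bottleneck 4, flow now 18.
No augmenting path remains; maximum flow = 18.
In the residual graph, reachable from s: {s, d, e}.
Min-cut edges: s→b (3), s→f (4), s→t (11); capacity 3 + 4 + 11 = 18.
This cut is saturated, so no flow can exceed 18.

18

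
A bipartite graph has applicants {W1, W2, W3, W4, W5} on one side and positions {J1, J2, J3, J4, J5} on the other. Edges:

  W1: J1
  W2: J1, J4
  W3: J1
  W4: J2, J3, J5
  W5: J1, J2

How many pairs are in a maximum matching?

Unit-capacity flow: source→left, listed edges, right→sink; max matching = max flow.
Augmenting path W1→J1 (+1); matched 1.
Augmenting path W2→J4 (+1); matched 2.
Augmenting path W4→J2 (+1); matched 3.
Augmenting path W5→J2→W4→J3 (+1); matched 4.
No augmenting path remains; maximum matching = 4.
König certificate: {W2, W4, W5, J1} is a vertex cover of size 4 (every listed pair touches it), so no matching can be larger.

4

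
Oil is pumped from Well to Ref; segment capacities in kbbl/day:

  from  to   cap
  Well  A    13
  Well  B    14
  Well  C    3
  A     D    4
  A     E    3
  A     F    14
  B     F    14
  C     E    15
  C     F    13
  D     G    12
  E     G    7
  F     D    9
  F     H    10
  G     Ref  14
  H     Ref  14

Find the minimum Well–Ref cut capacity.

24

Augment Well→A→D→G→Ref: bottleneck 4, flow now 4.
Augment Well→A→E→G→Ref: bottleneck 3, flow now 7.
Augment Well→A→F→H→Ref: bottleneck 6, flow now 13.
Augment Well→B→F→H→Ref: bottleneck 4, flow now 17.
Augment Well→C→E→G→Ref: bottleneck 3, flow now 20.
Augment Well→B→F→D→G→Ref: bottleneck 4, flow now 24.
No augmenting path remains; maximum flow = 24.
By max-flow min-cut, the minimum cut capacity equals the max flow.
In the residual graph, reachable from Well: {Well, A, B, C, D, E, F, G}.
Min-cut edges: F→H (10), G→Ref (14); capacity 10 + 14 = 24.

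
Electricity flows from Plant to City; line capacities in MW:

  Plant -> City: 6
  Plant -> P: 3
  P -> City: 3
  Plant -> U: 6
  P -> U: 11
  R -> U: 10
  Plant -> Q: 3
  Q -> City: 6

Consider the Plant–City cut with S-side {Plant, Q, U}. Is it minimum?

Given cut capacity: 3 + 6 + 6 = 15.
Augment Plant→City: bottleneck 6, flow now 6.
Augment Plant→P→City: bottleneck 3, flow now 9.
Augment Plant→Q→City: bottleneck 3, flow now 12.
No augmenting path remains; maximum flow = 12.
In the residual graph, reachable from Plant: {Plant, U}.
Min-cut edges: Plant→P (3), Plant→Q (3), Plant→City (6); capacity 3 + 3 + 6 = 12.
Cut capacity 15 exceeds the max flow 12, so it is not minimum.

No — its capacity is 15, but the minimum cut has capacity 12.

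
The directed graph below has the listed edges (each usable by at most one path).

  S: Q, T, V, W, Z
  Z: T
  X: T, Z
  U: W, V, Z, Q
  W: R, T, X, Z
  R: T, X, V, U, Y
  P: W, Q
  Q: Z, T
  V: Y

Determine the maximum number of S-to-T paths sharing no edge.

4

Assign every edge capacity 1; by Menger, the answer equals the max flow.
Path S→T (+1); total 1.
Path S→Q→T (+1); total 2.
Path S→W→T (+1); total 3.
Path S→Z→T (+1); total 4.
No residual S→T path; max flow = 4.
Certifying cut of size 4: {S→Q, S→T, S→W, S→Z}.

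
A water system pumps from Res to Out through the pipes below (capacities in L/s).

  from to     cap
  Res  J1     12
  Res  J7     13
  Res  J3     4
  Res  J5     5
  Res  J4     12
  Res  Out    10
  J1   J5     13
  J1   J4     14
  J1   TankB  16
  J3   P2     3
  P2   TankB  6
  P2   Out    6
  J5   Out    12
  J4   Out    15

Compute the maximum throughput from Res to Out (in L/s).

Augment Res→Out: bottleneck 10, flow now 10.
Augment Res→J5→Out: bottleneck 5, flow now 15.
Augment Res→J4→Out: bottleneck 12, flow now 27.
Augment Res→J1→J5→Out: bottleneck 7, flow now 34.
Augment Res→J1→J4→Out: bottleneck 3, flow now 37.
Augment Res→J3→P2→Out: bottleneck 3, flow now 40.
No augmenting path remains; maximum flow = 40.
In the residual graph, reachable from Res: {Res, J1, J7, J3, J5, J4, TankB}.
Min-cut edges: Res→Out (10), J3→P2 (3), J5→Out (12), J4→Out (15); capacity 10 + 3 + 12 + 15 = 40.
This cut is saturated, so no flow can exceed 40.

40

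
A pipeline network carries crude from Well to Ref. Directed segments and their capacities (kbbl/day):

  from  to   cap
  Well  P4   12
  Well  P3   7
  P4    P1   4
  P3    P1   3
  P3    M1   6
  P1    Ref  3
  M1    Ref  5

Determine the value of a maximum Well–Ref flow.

Augment Well→P4→P1→Ref: bottleneck 3, flow now 3.
Augment Well→P3→M1→Ref: bottleneck 5, flow now 8.
No augmenting path remains; maximum flow = 8.
In the residual graph, reachable from Well: {Well, P4, P3, P1, M1}.
Min-cut edges: P1→Ref (3), M1→Ref (5); capacity 3 + 5 = 8.
This cut is saturated, so no flow can exceed 8.

8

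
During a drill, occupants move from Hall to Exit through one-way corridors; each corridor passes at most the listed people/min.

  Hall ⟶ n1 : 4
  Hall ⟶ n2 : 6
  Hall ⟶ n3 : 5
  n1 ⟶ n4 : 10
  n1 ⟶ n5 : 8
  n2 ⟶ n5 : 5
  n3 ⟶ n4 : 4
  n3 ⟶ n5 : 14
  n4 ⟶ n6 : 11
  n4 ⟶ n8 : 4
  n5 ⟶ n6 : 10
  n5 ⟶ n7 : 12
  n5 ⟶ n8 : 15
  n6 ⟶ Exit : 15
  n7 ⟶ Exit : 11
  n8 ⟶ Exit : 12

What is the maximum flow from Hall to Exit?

Augment Hall→n1→n4→n6→Exit: bottleneck 4, flow now 4.
Augment Hall→n2→n5→n6→Exit: bottleneck 5, flow now 9.
Augment Hall→n3→n4→n6→Exit: bottleneck 4, flow now 13.
Augment Hall→n3→n5→n6→Exit: bottleneck 1, flow now 14.
No augmenting path remains; maximum flow = 14.
In the residual graph, reachable from Hall: {Hall, n2}.
Min-cut edges: Hall→n1 (4), Hall→n3 (5), n2→n5 (5); capacity 4 + 5 + 5 = 14.
This cut is saturated, so no flow can exceed 14.

14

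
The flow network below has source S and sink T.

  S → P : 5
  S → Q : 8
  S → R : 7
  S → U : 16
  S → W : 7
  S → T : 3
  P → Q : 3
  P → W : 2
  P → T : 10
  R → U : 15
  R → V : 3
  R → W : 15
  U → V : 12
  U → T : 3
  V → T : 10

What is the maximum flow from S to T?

Augment S→T: bottleneck 3, flow now 3.
Augment S→P→T: bottleneck 5, flow now 8.
Augment S→U→T: bottleneck 3, flow now 11.
Augment S→R→V→T: bottleneck 3, flow now 14.
Augment S→U→V→T: bottleneck 7, flow now 21.
No augmenting path remains; maximum flow = 21.
In the residual graph, reachable from S: {S, Q, R, U, V, W}.
Min-cut edges: S→P (5), S→T (3), U→T (3), V→T (10); capacity 5 + 3 + 3 + 10 = 21.
This cut is saturated, so no flow can exceed 21.

21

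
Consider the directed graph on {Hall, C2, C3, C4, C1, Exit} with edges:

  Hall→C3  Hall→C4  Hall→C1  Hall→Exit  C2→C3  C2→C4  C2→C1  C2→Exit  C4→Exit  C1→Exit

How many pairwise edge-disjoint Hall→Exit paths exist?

3

Assign every edge capacity 1; by Menger, the answer equals the max flow.
Path Hall→Exit (+1); total 1.
Path Hall→C4→Exit (+1); total 2.
Path Hall→C1→Exit (+1); total 3.
No residual Hall→Exit path; max flow = 3.
Certifying cut of size 3: {Hall→C1, Hall→C4, Hall→Exit}.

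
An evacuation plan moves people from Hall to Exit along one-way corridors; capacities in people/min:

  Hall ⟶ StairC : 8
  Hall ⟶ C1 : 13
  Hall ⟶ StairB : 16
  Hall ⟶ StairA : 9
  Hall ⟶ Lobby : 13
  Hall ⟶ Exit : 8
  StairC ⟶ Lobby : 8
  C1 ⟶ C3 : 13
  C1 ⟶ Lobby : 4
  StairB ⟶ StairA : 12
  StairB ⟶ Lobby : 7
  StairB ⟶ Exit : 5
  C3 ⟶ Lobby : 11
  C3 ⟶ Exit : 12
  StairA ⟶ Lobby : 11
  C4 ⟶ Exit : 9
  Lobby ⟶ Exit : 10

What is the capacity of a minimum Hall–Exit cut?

Augment Hall→Exit: bottleneck 8, flow now 8.
Augment Hall→StairB→Exit: bottleneck 5, flow now 13.
Augment Hall→Lobby→Exit: bottleneck 10, flow now 23.
Augment Hall→C1→C3→Exit: bottleneck 12, flow now 35.
No augmenting path remains; maximum flow = 35.
By max-flow min-cut, the minimum cut capacity equals the max flow.
In the residual graph, reachable from Hall: {Hall, StairC, C1, StairB, C3, StairA, Lobby}.
Min-cut edges: Hall→Exit (8), StairB→Exit (5), C3→Exit (12), Lobby→Exit (10); capacity 8 + 5 + 12 + 10 = 35.

35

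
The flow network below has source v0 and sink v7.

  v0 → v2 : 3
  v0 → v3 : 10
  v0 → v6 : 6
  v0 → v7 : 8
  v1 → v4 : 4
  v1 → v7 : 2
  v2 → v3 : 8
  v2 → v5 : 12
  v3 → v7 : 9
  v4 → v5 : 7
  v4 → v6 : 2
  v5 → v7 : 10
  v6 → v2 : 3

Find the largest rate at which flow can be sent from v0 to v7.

23

Augment v0→v7: bottleneck 8, flow now 8.
Augment v0→v3→v7: bottleneck 9, flow now 17.
Augment v0→v2→v5→v7: bottleneck 3, flow now 20.
Augment v0→v6→v2→v5→v7: bottleneck 3, flow now 23.
No augmenting path remains; maximum flow = 23.
In the residual graph, reachable from v0: {v0, v3, v6}.
Min-cut edges: v0→v2 (3), v0→v7 (8), v3→v7 (9), v6→v2 (3); capacity 3 + 8 + 9 + 3 = 23.
This cut is saturated, so no flow can exceed 23.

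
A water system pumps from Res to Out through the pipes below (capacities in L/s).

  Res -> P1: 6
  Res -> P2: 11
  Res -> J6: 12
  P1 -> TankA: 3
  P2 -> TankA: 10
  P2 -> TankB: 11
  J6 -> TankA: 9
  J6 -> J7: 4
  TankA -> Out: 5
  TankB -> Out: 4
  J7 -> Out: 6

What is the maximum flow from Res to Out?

13

Augment Res→P1→TankA→Out: bottleneck 3, flow now 3.
Augment Res→P2→TankA→Out: bottleneck 2, flow now 5.
Augment Res→P2→TankB→Out: bottleneck 4, flow now 9.
Augment Res→J6→J7→Out: bottleneck 4, flow now 13.
No augmenting path remains; maximum flow = 13.
In the residual graph, reachable from Res: {Res, P1, P2, J6, TankA, TankB}.
Min-cut edges: J6→J7 (4), TankA→Out (5), TankB→Out (4); capacity 4 + 5 + 4 = 13.
This cut is saturated, so no flow can exceed 13.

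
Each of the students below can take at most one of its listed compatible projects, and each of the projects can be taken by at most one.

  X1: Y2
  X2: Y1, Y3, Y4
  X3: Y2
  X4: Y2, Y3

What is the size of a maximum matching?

Unit-capacity flow: source→left, listed edges, right→sink; max matching = max flow.
Augmenting path X1→Y2 (+1); matched 1.
Augmenting path X2→Y1 (+1); matched 2.
Augmenting path X4→Y3 (+1); matched 3.
No augmenting path remains; maximum matching = 3.
König certificate: {X2, X4, Y2} is a vertex cover of size 3 (every listed pair touches it), so no matching can be larger.

3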